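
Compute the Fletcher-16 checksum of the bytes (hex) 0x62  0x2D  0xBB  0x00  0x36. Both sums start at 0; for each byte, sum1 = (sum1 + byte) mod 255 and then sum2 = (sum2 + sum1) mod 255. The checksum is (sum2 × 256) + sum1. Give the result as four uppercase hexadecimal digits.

Running sums (mod 255):
  after byte 0 (0x62): sum1=98, sum2=98
  after byte 1 (0x2D): sum1=143, sum2=241
  after byte 2 (0xBB): sum1=75, sum2=61
  after byte 3 (0x00): sum1=75, sum2=136
  after byte 4 (0x36): sum1=129, sum2=10
Checksum = sum2·256 + sum1 = 10·256 + 129 = 2689 = 0x0A81.

0A81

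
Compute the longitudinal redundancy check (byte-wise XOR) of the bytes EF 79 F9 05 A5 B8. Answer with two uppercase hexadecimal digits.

XOR the bytes together:
  start with 0xEF
  0xEF ⊕ 0x79 = 0x96
  0x96 ⊕ 0xF9 = 0x6F
  0x6F ⊕ 0x05 = 0x6A
  0x6A ⊕ 0xA5 = 0xCF
  0xCF ⊕ 0xB8 = 0x77

77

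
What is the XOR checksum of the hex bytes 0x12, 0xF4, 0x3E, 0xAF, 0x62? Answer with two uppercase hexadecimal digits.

15

XOR the bytes together:
  start with 0x12
  0x12 ⊕ 0xF4 = 0xE6
  0xE6 ⊕ 0x3E = 0xD8
  0xD8 ⊕ 0xAF = 0x77
  0x77 ⊕ 0x62 = 0x15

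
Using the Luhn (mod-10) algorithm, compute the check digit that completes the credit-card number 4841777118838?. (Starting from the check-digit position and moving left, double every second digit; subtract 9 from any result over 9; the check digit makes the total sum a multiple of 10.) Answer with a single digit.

Partial digits right→left: 8 3 8 8 1 1 7 7 7 1 4 8 4
Double every second digit counting from the check-digit position (so the 1st, 3rd, 5th, ... of the partial from the right).
  doubled (with −9 where >9): 7 7 2 5 5 8 8 → sum 42
  kept as-is: 3 8 1 7 1 8 → sum 28
Total = 42 + 28 = 70.
Check digit = (10 − (70 mod 10)) mod 10 = 0.

0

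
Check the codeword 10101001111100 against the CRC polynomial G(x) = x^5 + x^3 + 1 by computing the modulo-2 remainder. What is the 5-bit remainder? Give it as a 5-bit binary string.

Modulo-2 division of 10101001111100 by 101001:
  pos 0: 101010 XOR 101001 = 000011
  pos 4: 110111 XOR 101001 = 011110
  pos 5: 111101 XOR 101001 = 010100
  pos 6: 101001 XOR 101001 = 000000
Remainder = 00000 (zero — the frame passes the CRC check).

00000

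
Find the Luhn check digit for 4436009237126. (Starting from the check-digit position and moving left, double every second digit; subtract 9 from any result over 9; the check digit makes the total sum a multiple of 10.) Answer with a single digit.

Partial digits right→left: 6 2 1 7 3 2 9 0 0 6 3 4 4
Double every second digit counting from the check-digit position (so the 1st, 3rd, 5th, ... of the partial from the right).
  doubled (with −9 where >9): 3 2 6 9 0 6 8 → sum 34
  kept as-is: 2 7 2 0 6 4 → sum 21
Total = 34 + 21 = 55.
Check digit = (10 − (55 mod 10)) mod 10 = 5.

5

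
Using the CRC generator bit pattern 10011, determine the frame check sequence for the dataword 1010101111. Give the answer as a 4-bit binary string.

1011

Append 4 zeros: 10101011110000. Divide by 10011 (XOR where the leading bit is 1):
  pos 0: 10101 XOR 10011 = 00110
  pos 2: 11001 XOR 10011 = 01010
  pos 3: 10101 XOR 10011 = 00110
  pos 5: 11011 XOR 10011 = 01000
  pos 6: 10000 XOR 10011 = 00011
  pos 9: 11000 XOR 10011 = 01011
Remainder (last 4 bits) = 1011. This is the CRC / FCS.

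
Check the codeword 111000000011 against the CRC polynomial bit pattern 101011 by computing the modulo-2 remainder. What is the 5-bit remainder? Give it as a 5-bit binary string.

00001

Modulo-2 division of 111000000011 by 101011:
  pos 0: 111000 XOR 101011 = 010011
  pos 1: 100110 XOR 101011 = 001101
  pos 3: 110100 XOR 101011 = 011111
  pos 4: 111110 XOR 101011 = 010101
  pos 5: 101011 XOR 101011 = 000000
Remainder = 00001 (nonzero — an error is detected).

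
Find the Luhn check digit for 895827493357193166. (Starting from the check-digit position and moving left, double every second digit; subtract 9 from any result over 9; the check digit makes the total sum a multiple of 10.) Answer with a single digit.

8

Partial digits right→left: 6 6 1 3 9 1 7 5 3 3 9 4 7 2 8 5 9 8
Double every second digit counting from the check-digit position (so the 1st, 3rd, 5th, ... of the partial from the right).
  doubled (with −9 where >9): 3 2 9 5 6 9 5 7 9 → sum 55
  kept as-is: 6 3 1 5 3 4 2 5 8 → sum 37
Total = 55 + 37 = 92.
Check digit = (10 − (92 mod 10)) mod 10 = 8.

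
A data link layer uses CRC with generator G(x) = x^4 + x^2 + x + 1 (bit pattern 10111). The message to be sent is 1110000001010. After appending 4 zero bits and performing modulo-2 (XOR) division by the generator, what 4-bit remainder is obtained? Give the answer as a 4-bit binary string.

1000

Append 4 zeros: 11100000010100000. Divide by 10111 (XOR where the leading bit is 1):
  pos 0: 11100 XOR 10111 = 01011
  pos 1: 10110 XOR 10111 = 00001
  pos 5: 10001 XOR 10111 = 00110
  pos 7: 11001 XOR 10111 = 01110
  pos 8: 11100 XOR 10111 = 01011
  pos 9: 10110 XOR 10111 = 00001
Remainder (last 4 bits) = 1000. This is the CRC / FCS.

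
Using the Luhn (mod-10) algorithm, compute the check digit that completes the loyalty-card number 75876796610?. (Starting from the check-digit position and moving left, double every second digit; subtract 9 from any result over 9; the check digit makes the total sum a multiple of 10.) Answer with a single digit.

Partial digits right→left: 0 1 6 6 9 7 6 7 8 5 7
Double every second digit counting from the check-digit position (so the 1st, 3rd, 5th, ... of the partial from the right).
  doubled (with −9 where >9): 0 3 9 3 7 5 → sum 27
  kept as-is: 1 6 7 7 5 → sum 26
Total = 27 + 26 = 53.
Check digit = (10 − (53 mod 10)) mod 10 = 7.

7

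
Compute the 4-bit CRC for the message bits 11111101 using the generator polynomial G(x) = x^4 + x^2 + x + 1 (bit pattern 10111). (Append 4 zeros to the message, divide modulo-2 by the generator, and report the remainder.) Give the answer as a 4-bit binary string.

Append 4 zeros: 111111010000. Divide by 10111 (XOR where the leading bit is 1):
  pos 0: 11111 XOR 10111 = 01000
  pos 1: 10001 XOR 10111 = 00110
  pos 3: 11001 XOR 10111 = 01110
  pos 4: 11100 XOR 10111 = 01011
  pos 5: 10110 XOR 10111 = 00001
Remainder (last 4 bits) = 0100. This is the CRC / FCS.

0100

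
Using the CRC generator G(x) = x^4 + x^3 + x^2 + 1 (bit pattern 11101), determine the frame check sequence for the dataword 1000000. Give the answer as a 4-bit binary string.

Append 4 zeros: 10000000000. Divide by 11101 (XOR where the leading bit is 1):
  pos 0: 10000 XOR 11101 = 01101
  pos 1: 11010 XOR 11101 = 00111
  pos 3: 11100 XOR 11101 = 00001
Remainder (last 4 bits) = 1000. This is the CRC / FCS.

1000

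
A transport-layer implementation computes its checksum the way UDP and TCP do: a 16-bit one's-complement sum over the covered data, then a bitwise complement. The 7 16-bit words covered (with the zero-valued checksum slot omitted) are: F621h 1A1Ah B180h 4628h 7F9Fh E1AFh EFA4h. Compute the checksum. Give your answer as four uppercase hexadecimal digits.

A726

One's-complement addition (fold any carry out of bit 15 back into bit 0):
  0xF621 + 0x1A1A = 0x1103B → wrap carry → 0x103C
  0x103C + 0xB180 = 0x0C1BC
  0xC1BC + 0x4628 = 0x107E4 → wrap carry → 0x07E5
  0x07E5 + 0x7F9F = 0x08784
  0x8784 + 0xE1AF = 0x16933 → wrap carry → 0x6934
  0x6934 + 0xEFA4 = 0x158D8 → wrap carry → 0x58D9
One's-complement sum = 0x58D9.
Checksum = ~0x58D9 & 0xFFFF = 0xA726.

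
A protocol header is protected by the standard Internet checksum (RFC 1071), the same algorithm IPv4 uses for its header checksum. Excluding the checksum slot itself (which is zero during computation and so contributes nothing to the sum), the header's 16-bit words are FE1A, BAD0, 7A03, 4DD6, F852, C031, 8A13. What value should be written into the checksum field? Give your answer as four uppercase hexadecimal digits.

3CA2

One's-complement addition (fold any carry out of bit 15 back into bit 0):
  0xFE1A + 0xBAD0 = 0x1B8EA → wrap carry → 0xB8EB
  0xB8EB + 0x7A03 = 0x132EE → wrap carry → 0x32EF
  0x32EF + 0x4DD6 = 0x080C5
  0x80C5 + 0xF852 = 0x17917 → wrap carry → 0x7918
  0x7918 + 0xC031 = 0x13949 → wrap carry → 0x394A
  0x394A + 0x8A13 = 0x0C35D
One's-complement sum = 0xC35D.
Checksum = ~0xC35D & 0xFFFF = 0x3CA2.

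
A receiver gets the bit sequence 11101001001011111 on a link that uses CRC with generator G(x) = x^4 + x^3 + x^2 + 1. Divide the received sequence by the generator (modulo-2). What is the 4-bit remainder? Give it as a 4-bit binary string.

1000

Modulo-2 division of 11101001001011111 by 11101:
  pos 0: 11101 XOR 11101 = 00000
  pos 7: 10010 XOR 11101 = 01111
  pos 8: 11111 XOR 11101 = 00010
  pos 11: 10111 XOR 11101 = 01010
  pos 12: 10101 XOR 11101 = 01000
Remainder = 1000 (nonzero — an error is detected).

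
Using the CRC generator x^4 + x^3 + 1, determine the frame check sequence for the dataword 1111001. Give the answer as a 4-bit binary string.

1111

Append 4 zeros: 11110010000. Divide by 11001 (XOR where the leading bit is 1):
  pos 0: 11110 XOR 11001 = 00111
  pos 2: 11101 XOR 11001 = 00100
  pos 4: 10000 XOR 11001 = 01001
  pos 5: 10010 XOR 11001 = 01011
  pos 6: 10110 XOR 11001 = 01111
Remainder (last 4 bits) = 1111. This is the CRC / FCS.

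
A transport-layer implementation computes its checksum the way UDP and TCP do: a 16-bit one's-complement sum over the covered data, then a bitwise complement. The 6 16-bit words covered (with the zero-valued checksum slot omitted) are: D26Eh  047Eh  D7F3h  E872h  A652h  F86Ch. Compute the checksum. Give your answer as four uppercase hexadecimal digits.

C9EC

One's-complement addition (fold any carry out of bit 15 back into bit 0):
  0xD26E + 0x047E = 0x0D6EC
  0xD6EC + 0xD7F3 = 0x1AEDF → wrap carry → 0xAEE0
  0xAEE0 + 0xE872 = 0x19752 → wrap carry → 0x9753
  0x9753 + 0xA652 = 0x13DA5 → wrap carry → 0x3DA6
  0x3DA6 + 0xF86C = 0x13612 → wrap carry → 0x3613
One's-complement sum = 0x3613.
Checksum = ~0x3613 & 0xFFFF = 0xC9EC.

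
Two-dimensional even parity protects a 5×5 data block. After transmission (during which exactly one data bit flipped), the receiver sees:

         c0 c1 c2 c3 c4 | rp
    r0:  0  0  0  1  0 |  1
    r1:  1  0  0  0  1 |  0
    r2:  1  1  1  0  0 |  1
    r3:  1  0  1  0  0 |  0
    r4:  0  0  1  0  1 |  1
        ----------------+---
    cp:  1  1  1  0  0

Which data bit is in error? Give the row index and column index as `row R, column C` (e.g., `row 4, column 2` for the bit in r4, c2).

Recompute each row's even parity and compare to rp:
  r0: data parity 1, sent rp 1 → ok
  r1: data parity 0, sent rp 0 → ok
  r2: data parity 1, sent rp 1 → ok
  r3: data parity 0, sent rp 0 → ok
  r4: data parity 0, sent rp 1 → mismatch
Recompute each column's even parity and compare to cp:
  c0: data parity 1, sent cp 1 → ok
  c1: data parity 1, sent cp 1 → ok
  c2: data parity 1, sent cp 1 → ok
  c3: data parity 1, sent cp 0 → mismatch
  c4: data parity 0, sent cp 0 → ok
Exactly one row (r4) and one column (c3) fail → the flipped bit is at their intersection.

row 4, column 3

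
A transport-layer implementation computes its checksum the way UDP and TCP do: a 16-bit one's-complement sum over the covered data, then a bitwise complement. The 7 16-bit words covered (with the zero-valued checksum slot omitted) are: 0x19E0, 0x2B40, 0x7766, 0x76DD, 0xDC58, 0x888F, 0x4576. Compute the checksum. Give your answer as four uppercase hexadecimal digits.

223D

One's-complement addition (fold any carry out of bit 15 back into bit 0):
  0x19E0 + 0x2B40 = 0x04520
  0x4520 + 0x7766 = 0x0BC86
  0xBC86 + 0x76DD = 0x13363 → wrap carry → 0x3364
  0x3364 + 0xDC58 = 0x10FBC → wrap carry → 0x0FBD
  0x0FBD + 0x888F = 0x0984C
  0x984C + 0x4576 = 0x0DDC2
One's-complement sum = 0xDDC2.
Checksum = ~0xDDC2 & 0xFFFF = 0x223D.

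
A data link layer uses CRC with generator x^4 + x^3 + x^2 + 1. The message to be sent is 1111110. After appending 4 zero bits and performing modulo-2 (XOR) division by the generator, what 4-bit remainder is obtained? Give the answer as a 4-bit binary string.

0110

Append 4 zeros: 11111100000. Divide by 11101 (XOR where the leading bit is 1):
  pos 0: 11111 XOR 11101 = 00010
  pos 3: 10100 XOR 11101 = 01001
  pos 4: 10010 XOR 11101 = 01111
  pos 5: 11110 XOR 11101 = 00011
Remainder (last 4 bits) = 0110. This is the CRC / FCS.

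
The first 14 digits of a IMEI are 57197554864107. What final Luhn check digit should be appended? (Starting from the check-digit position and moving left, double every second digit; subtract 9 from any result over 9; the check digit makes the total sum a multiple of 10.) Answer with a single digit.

Partial digits right→left: 7 0 1 4 6 8 4 5 5 7 9 1 7 5
Double every second digit counting from the check-digit position (so the 1st, 3rd, 5th, ... of the partial from the right).
  doubled (with −9 where >9): 5 2 3 8 1 9 5 → sum 33
  kept as-is: 0 4 8 5 7 1 5 → sum 30
Total = 33 + 30 = 63.
Check digit = (10 − (63 mod 10)) mod 10 = 7.

7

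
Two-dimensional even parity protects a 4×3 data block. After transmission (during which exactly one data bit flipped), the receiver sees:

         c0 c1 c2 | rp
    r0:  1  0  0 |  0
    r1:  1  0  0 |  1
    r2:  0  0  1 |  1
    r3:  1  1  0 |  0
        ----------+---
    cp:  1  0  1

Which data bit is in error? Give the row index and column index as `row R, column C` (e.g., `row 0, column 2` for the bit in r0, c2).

row 0, column 1

Recompute each row's even parity and compare to rp:
  r0: data parity 1, sent rp 0 → mismatch
  r1: data parity 1, sent rp 1 → ok
  r2: data parity 1, sent rp 1 → ok
  r3: data parity 0, sent rp 0 → ok
Recompute each column's even parity and compare to cp:
  c0: data parity 1, sent cp 1 → ok
  c1: data parity 1, sent cp 0 → mismatch
  c2: data parity 1, sent cp 1 → ok
Exactly one row (r0) and one column (c1) fail → the flipped bit is at their intersection.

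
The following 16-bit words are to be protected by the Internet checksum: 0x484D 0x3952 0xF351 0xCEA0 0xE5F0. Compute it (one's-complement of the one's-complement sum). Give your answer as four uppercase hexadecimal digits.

D67C

One's-complement addition (fold any carry out of bit 15 back into bit 0):
  0x484D + 0x3952 = 0x0819F
  0x819F + 0xF351 = 0x174F0 → wrap carry → 0x74F1
  0x74F1 + 0xCEA0 = 0x14391 → wrap carry → 0x4392
  0x4392 + 0xE5F0 = 0x12982 → wrap carry → 0x2983
One's-complement sum = 0x2983.
Checksum = ~0x2983 & 0xFFFF = 0xD67C.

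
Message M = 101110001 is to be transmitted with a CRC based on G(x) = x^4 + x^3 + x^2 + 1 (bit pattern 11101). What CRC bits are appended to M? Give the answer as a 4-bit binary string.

Append 4 zeros: 1011100010000. Divide by 11101 (XOR where the leading bit is 1):
  pos 0: 10111 XOR 11101 = 01010
  pos 1: 10100 XOR 11101 = 01001
  pos 2: 10010 XOR 11101 = 01111
  pos 3: 11110 XOR 11101 = 00011
  pos 6: 11100 XOR 11101 = 00001
Remainder (last 4 bits) = 0100. This is the CRC / FCS.

0100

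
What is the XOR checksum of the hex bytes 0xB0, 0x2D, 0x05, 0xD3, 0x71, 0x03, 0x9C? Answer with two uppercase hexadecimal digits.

XOR the bytes together:
  start with 0xB0
  0xB0 ⊕ 0x2D = 0x9D
  0x9D ⊕ 0x05 = 0x98
  0x98 ⊕ 0xD3 = 0x4B
  0x4B ⊕ 0x71 = 0x3A
  0x3A ⊕ 0x03 = 0x39
  0x39 ⊕ 0x9C = 0xA5

A5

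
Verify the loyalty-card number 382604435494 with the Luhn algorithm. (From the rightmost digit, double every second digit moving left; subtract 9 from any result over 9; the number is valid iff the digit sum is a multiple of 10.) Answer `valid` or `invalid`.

invalid

From the right, keep odd positions and double even positions (subtract 9 from any doubled value over 9):
  doubled (positions 2,4,...): 9 1 8 0 4 6 → sum 28
  kept (positions 1,3,...): 4 4 3 4 6 8 → sum 29
Total = 57.
57 mod 10 = 7, so the number is invalid.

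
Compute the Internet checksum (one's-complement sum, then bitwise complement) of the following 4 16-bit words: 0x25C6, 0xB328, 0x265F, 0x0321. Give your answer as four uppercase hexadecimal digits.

One's-complement addition (fold any carry out of bit 15 back into bit 0):
  0x25C6 + 0xB328 = 0x0D8EE
  0xD8EE + 0x265F = 0x0FF4D
  0xFF4D + 0x0321 = 0x1026E → wrap carry → 0x026F
One's-complement sum = 0x026F.
Checksum = ~0x026F & 0xFFFF = 0xFD90.

FD90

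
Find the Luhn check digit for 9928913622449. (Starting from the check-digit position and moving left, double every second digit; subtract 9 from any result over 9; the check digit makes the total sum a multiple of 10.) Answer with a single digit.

Partial digits right→left: 9 4 4 2 2 6 3 1 9 8 2 9 9
Double every second digit counting from the check-digit position (so the 1st, 3rd, 5th, ... of the partial from the right).
  doubled (with −9 where >9): 9 8 4 6 9 4 9 → sum 49
  kept as-is: 4 2 6 1 8 9 → sum 30
Total = 49 + 30 = 79.
Check digit = (10 − (79 mod 10)) mod 10 = 1.

1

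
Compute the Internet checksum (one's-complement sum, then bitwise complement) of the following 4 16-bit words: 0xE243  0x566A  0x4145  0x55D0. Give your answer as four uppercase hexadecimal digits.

One's-complement addition (fold any carry out of bit 15 back into bit 0):
  0xE243 + 0x566A = 0x138AD → wrap carry → 0x38AE
  0x38AE + 0x4145 = 0x079F3
  0x79F3 + 0x55D0 = 0x0CFC3
One's-complement sum = 0xCFC3.
Checksum = ~0xCFC3 & 0xFFFF = 0x303C.

303C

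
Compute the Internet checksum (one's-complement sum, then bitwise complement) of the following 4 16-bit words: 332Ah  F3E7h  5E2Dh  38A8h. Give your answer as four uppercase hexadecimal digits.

4218

One's-complement addition (fold any carry out of bit 15 back into bit 0):
  0x332A + 0xF3E7 = 0x12711 → wrap carry → 0x2712
  0x2712 + 0x5E2D = 0x0853F
  0x853F + 0x38A8 = 0x0BDE7
One's-complement sum = 0xBDE7.
Checksum = ~0xBDE7 & 0xFFFF = 0x4218.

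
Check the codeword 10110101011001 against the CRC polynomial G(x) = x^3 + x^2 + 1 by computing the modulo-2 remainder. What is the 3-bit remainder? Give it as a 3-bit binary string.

011

Modulo-2 division of 10110101011001 by 1101:
  pos 0: 1011 XOR 1101 = 0110
  pos 1: 1100 XOR 1101 = 0001
  pos 4: 1101 XOR 1101 = 0000
  pos 9: 1100 XOR 1101 = 0001
Remainder = 011 (nonzero — an error is detected).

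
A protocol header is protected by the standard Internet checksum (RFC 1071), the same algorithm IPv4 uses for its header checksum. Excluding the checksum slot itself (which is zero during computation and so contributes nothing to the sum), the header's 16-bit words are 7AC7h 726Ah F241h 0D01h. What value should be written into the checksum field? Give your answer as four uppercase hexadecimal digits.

One's-complement addition (fold any carry out of bit 15 back into bit 0):
  0x7AC7 + 0x726A = 0x0ED31
  0xED31 + 0xF241 = 0x1DF72 → wrap carry → 0xDF73
  0xDF73 + 0x0D01 = 0x0EC74
One's-complement sum = 0xEC74.
Checksum = ~0xEC74 & 0xFFFF = 0x138B.

138B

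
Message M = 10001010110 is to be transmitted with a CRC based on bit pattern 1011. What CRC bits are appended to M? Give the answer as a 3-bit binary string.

001

Append 3 zeros: 10001010110000. Divide by 1011 (XOR where the leading bit is 1):
  pos 0: 1000 XOR 1011 = 0011
  pos 2: 1110 XOR 1011 = 0101
  pos 3: 1011 XOR 1011 = 0000
  pos 8: 1100 XOR 1011 = 0111
  pos 9: 1110 XOR 1011 = 0101
  pos 10: 1010 XOR 1011 = 0001
Remainder (last 3 bits) = 001. This is the CRC / FCS.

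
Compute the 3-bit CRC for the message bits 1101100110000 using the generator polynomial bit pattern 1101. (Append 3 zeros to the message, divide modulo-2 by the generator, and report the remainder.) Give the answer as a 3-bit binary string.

Append 3 zeros: 1101100110000000. Divide by 1101 (XOR where the leading bit is 1):
  pos 0: 1101 XOR 1101 = 0000
  pos 4: 1001 XOR 1101 = 0100
  pos 5: 1001 XOR 1101 = 0100
  pos 6: 1000 XOR 1101 = 0101
  pos 7: 1010 XOR 1101 = 0111
  pos 8: 1110 XOR 1101 = 0011
  pos 10: 1100 XOR 1101 = 0001
Remainder (last 3 bits) = 100. This is the CRC / FCS.

100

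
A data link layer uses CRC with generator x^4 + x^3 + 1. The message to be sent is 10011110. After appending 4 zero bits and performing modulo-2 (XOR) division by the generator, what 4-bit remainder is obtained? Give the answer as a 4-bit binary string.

0000

Append 4 zeros: 100111100000. Divide by 11001 (XOR where the leading bit is 1):
  pos 0: 10011 XOR 11001 = 01010
  pos 1: 10101 XOR 11001 = 01100
  pos 2: 11001 XOR 11001 = 00000
Remainder (last 4 bits) = 0000. This is the CRC / FCS.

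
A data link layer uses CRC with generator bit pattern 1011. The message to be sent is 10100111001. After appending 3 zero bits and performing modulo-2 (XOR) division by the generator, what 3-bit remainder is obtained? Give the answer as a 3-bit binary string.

110

Append 3 zeros: 10100111001000. Divide by 1011 (XOR where the leading bit is 1):
  pos 0: 1010 XOR 1011 = 0001
  pos 3: 1011 XOR 1011 = 0000
  pos 7: 1001 XOR 1011 = 0010
  pos 9: 1000 XOR 1011 = 0011
Remainder (last 3 bits) = 110. This is the CRC / FCS.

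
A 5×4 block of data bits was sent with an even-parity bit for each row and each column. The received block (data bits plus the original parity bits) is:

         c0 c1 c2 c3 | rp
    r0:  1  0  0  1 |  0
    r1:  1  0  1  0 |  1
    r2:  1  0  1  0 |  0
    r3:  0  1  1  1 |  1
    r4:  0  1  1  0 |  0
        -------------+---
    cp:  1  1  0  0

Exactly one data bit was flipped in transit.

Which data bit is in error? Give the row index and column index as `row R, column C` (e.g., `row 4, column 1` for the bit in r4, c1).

row 1, column 1

Recompute each row's even parity and compare to rp:
  r0: data parity 0, sent rp 0 → ok
  r1: data parity 0, sent rp 1 → mismatch
  r2: data parity 0, sent rp 0 → ok
  r3: data parity 1, sent rp 1 → ok
  r4: data parity 0, sent rp 0 → ok
Recompute each column's even parity and compare to cp:
  c0: data parity 1, sent cp 1 → ok
  c1: data parity 0, sent cp 1 → mismatch
  c2: data parity 0, sent cp 0 → ok
  c3: data parity 0, sent cp 0 → ok
Exactly one row (r1) and one column (c1) fail → the flipped bit is at their intersection.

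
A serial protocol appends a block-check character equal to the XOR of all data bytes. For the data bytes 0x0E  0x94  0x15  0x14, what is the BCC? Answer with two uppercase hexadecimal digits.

9B

XOR the bytes together:
  start with 0x0E
  0x0E ⊕ 0x94 = 0x9A
  0x9A ⊕ 0x15 = 0x8F
  0x8F ⊕ 0x14 = 0x9B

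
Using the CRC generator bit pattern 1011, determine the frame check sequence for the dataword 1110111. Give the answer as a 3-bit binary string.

Append 3 zeros: 1110111000. Divide by 1011 (XOR where the leading bit is 1):
  pos 0: 1110 XOR 1011 = 0101
  pos 1: 1011 XOR 1011 = 0000
  pos 5: 1100 XOR 1011 = 0111
  pos 6: 1110 XOR 1011 = 0101
Remainder (last 3 bits) = 101. This is the CRC / FCS.

101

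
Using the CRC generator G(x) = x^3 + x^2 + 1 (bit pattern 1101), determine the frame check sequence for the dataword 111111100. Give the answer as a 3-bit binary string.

000

Append 3 zeros: 111111100000. Divide by 1101 (XOR where the leading bit is 1):
  pos 0: 1111 XOR 1101 = 0010
  pos 2: 1011 XOR 1101 = 0110
  pos 3: 1101 XOR 1101 = 0000
Remainder (last 3 bits) = 000. This is the CRC / FCS.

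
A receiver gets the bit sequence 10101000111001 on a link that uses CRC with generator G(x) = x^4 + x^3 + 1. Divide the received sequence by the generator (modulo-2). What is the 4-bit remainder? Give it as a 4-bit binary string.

0101

Modulo-2 division of 10101000111001 by 11001:
  pos 0: 10101 XOR 11001 = 01100
  pos 1: 11000 XOR 11001 = 00001
  pos 5: 10011 XOR 11001 = 01010
  pos 6: 10101 XOR 11001 = 01100
  pos 7: 11000 XOR 11001 = 00001
Remainder = 0101 (nonzero — an error is detected).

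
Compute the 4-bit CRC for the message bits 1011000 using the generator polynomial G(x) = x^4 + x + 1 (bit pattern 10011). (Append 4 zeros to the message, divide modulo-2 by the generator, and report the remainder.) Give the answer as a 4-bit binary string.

1001

Append 4 zeros: 10110000000. Divide by 10011 (XOR where the leading bit is 1):
  pos 0: 10110 XOR 10011 = 00101
  pos 2: 10100 XOR 10011 = 00111
  pos 4: 11100 XOR 10011 = 01111
  pos 5: 11110 XOR 10011 = 01101
  pos 6: 11010 XOR 10011 = 01001
Remainder (last 4 bits) = 1001. This is the CRC / FCS.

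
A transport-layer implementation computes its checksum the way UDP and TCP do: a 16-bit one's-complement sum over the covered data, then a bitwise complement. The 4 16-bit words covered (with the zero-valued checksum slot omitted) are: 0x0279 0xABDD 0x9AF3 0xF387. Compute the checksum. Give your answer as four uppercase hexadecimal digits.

C32D

One's-complement addition (fold any carry out of bit 15 back into bit 0):
  0x0279 + 0xABDD = 0x0AE56
  0xAE56 + 0x9AF3 = 0x14949 → wrap carry → 0x494A
  0x494A + 0xF387 = 0x13CD1 → wrap carry → 0x3CD2
One's-complement sum = 0x3CD2.
Checksum = ~0x3CD2 & 0xFFFF = 0xC32D.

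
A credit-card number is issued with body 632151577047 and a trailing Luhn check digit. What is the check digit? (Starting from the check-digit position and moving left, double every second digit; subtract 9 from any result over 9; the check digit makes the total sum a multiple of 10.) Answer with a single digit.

Partial digits right→left: 7 4 0 7 7 5 1 5 1 2 3 6
Double every second digit counting from the check-digit position (so the 1st, 3rd, 5th, ... of the partial from the right).
  doubled (with −9 where >9): 5 0 5 2 2 6 → sum 20
  kept as-is: 4 7 5 5 2 6 → sum 29
Total = 20 + 29 = 49.
Check digit = (10 − (49 mod 10)) mod 10 = 1.

1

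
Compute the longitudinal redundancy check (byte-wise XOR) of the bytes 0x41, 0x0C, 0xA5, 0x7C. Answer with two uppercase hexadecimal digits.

XOR the bytes together:
  start with 0x41
  0x41 ⊕ 0x0C = 0x4D
  0x4D ⊕ 0xA5 = 0xE8
  0xE8 ⊕ 0x7C = 0x94

94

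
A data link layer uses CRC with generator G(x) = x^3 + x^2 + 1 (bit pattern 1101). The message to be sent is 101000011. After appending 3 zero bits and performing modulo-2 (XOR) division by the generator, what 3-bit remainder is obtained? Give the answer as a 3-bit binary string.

Append 3 zeros: 101000011000. Divide by 1101 (XOR where the leading bit is 1):
  pos 0: 1010 XOR 1101 = 0111
  pos 1: 1110 XOR 1101 = 0011
  pos 3: 1100 XOR 1101 = 0001
  pos 6: 1110 XOR 1101 = 0011
  pos 8: 1100 XOR 1101 = 0001
Remainder (last 3 bits) = 001. This is the CRC / FCS.

001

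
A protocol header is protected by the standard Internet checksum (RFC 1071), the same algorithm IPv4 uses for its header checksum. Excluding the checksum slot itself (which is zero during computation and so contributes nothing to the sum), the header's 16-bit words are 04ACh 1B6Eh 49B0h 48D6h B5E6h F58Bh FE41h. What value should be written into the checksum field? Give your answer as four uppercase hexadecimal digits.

A3AA

One's-complement addition (fold any carry out of bit 15 back into bit 0):
  0x04AC + 0x1B6E = 0x0201A
  0x201A + 0x49B0 = 0x069CA
  0x69CA + 0x48D6 = 0x0B2A0
  0xB2A0 + 0xB5E6 = 0x16886 → wrap carry → 0x6887
  0x6887 + 0xF58B = 0x15E12 → wrap carry → 0x5E13
  0x5E13 + 0xFE41 = 0x15C54 → wrap carry → 0x5C55
One's-complement sum = 0x5C55.
Checksum = ~0x5C55 & 0xFFFF = 0xA3AA.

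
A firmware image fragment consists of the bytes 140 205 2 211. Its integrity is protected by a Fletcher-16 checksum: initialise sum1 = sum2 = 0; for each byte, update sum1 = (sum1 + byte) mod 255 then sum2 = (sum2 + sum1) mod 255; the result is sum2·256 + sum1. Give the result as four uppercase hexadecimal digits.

7330

Running sums (mod 255):
  after byte 0 (140): sum1=140, sum2=140
  after byte 1 (205): sum1=90, sum2=230
  after byte 2 (2): sum1=92, sum2=67
  after byte 3 (211): sum1=48, sum2=115
Checksum = sum2·256 + sum1 = 115·256 + 48 = 29488 = 0x7330.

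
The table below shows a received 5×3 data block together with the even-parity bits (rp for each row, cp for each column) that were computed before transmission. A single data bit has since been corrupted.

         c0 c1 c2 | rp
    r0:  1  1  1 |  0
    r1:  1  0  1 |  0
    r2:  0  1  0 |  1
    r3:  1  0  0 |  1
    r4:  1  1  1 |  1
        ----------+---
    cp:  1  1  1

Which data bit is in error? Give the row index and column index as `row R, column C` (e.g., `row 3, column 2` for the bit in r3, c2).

row 0, column 0

Recompute each row's even parity and compare to rp:
  r0: data parity 1, sent rp 0 → mismatch
  r1: data parity 0, sent rp 0 → ok
  r2: data parity 1, sent rp 1 → ok
  r3: data parity 1, sent rp 1 → ok
  r4: data parity 1, sent rp 1 → ok
Recompute each column's even parity and compare to cp:
  c0: data parity 0, sent cp 1 → mismatch
  c1: data parity 1, sent cp 1 → ok
  c2: data parity 1, sent cp 1 → ok
Exactly one row (r0) and one column (c0) fail → the flipped bit is at their intersection.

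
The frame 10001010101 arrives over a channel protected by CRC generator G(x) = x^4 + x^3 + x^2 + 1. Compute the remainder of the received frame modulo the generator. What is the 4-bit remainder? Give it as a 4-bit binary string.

Modulo-2 division of 10001010101 by 11101:
  pos 0: 10001 XOR 11101 = 01100
  pos 1: 11000 XOR 11101 = 00101
  pos 3: 10110 XOR 11101 = 01011
  pos 4: 10111 XOR 11101 = 01010
  pos 5: 10100 XOR 11101 = 01001
  pos 6: 10011 XOR 11101 = 01110
Remainder = 1110 (nonzero — an error is detected).

1110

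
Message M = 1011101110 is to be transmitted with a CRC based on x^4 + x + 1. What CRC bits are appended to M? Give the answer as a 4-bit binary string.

1111

Append 4 zeros: 10111011100000. Divide by 10011 (XOR where the leading bit is 1):
  pos 0: 10111 XOR 10011 = 00100
  pos 2: 10001 XOR 10011 = 00010
  pos 5: 10110 XOR 10011 = 00101
  pos 7: 10100 XOR 10011 = 00111
  pos 9: 11100 XOR 10011 = 01111
Remainder (last 4 bits) = 1111. This is the CRC / FCS.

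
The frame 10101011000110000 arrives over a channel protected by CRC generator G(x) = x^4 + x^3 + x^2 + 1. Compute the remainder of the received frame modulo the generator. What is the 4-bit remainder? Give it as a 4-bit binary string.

Modulo-2 division of 10101011000110000 by 11101:
  pos 0: 10101 XOR 11101 = 01000
  pos 1: 10000 XOR 11101 = 01101
  pos 2: 11011 XOR 11101 = 00110
  pos 4: 11010 XOR 11101 = 00111
  pos 6: 11100 XOR 11101 = 00001
  pos 10: 11100 XOR 11101 = 00001
Remainder = 0100 (nonzero — an error is detected).

0100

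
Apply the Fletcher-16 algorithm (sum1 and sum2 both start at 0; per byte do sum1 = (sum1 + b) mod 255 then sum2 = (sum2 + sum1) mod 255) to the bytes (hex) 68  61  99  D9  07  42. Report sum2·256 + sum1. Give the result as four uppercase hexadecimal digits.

Running sums (mod 255):
  after byte 0 (68): sum1=104, sum2=104
  after byte 1 (61): sum1=201, sum2=50
  after byte 2 (99): sum1=99, sum2=149
  after byte 3 (D9): sum1=61, sum2=210
  after byte 4 (07): sum1=68, sum2=23
  after byte 5 (42): sum1=134, sum2=157
Checksum = sum2·256 + sum1 = 157·256 + 134 = 40326 = 0x9D86.

9D86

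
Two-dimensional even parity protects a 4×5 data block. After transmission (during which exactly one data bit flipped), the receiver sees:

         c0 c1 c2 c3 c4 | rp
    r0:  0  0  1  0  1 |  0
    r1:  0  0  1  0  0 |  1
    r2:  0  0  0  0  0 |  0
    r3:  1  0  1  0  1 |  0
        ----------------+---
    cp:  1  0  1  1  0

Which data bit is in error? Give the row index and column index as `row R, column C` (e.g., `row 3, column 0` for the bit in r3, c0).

Recompute each row's even parity and compare to rp:
  r0: data parity 0, sent rp 0 → ok
  r1: data parity 1, sent rp 1 → ok
  r2: data parity 0, sent rp 0 → ok
  r3: data parity 1, sent rp 0 → mismatch
Recompute each column's even parity and compare to cp:
  c0: data parity 1, sent cp 1 → ok
  c1: data parity 0, sent cp 0 → ok
  c2: data parity 1, sent cp 1 → ok
  c3: data parity 0, sent cp 1 → mismatch
  c4: data parity 0, sent cp 0 → ok
Exactly one row (r3) and one column (c3) fail → the flipped bit is at their intersection.

row 3, column 3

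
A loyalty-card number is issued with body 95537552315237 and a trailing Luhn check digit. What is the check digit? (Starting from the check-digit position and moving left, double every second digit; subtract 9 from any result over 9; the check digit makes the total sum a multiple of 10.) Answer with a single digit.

0

Partial digits right→left: 7 3 2 5 1 3 2 5 5 7 3 5 5 9
Double every second digit counting from the check-digit position (so the 1st, 3rd, 5th, ... of the partial from the right).
  doubled (with −9 where >9): 5 4 2 4 1 6 1 → sum 23
  kept as-is: 3 5 3 5 7 5 9 → sum 37
Total = 23 + 37 = 60.
Check digit = (10 − (60 mod 10)) mod 10 = 0.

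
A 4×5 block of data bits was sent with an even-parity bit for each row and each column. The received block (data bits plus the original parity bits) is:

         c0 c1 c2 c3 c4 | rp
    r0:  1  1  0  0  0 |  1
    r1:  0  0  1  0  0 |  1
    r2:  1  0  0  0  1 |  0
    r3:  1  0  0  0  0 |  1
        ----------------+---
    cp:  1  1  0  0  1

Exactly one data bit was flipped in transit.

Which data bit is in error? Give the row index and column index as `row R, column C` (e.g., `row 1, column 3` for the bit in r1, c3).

Recompute each row's even parity and compare to rp:
  r0: data parity 0, sent rp 1 → mismatch
  r1: data parity 1, sent rp 1 → ok
  r2: data parity 0, sent rp 0 → ok
  r3: data parity 1, sent rp 1 → ok
Recompute each column's even parity and compare to cp:
  c0: data parity 1, sent cp 1 → ok
  c1: data parity 1, sent cp 1 → ok
  c2: data parity 1, sent cp 0 → mismatch
  c3: data parity 0, sent cp 0 → ok
  c4: data parity 1, sent cp 1 → ok
Exactly one row (r0) and one column (c2) fail → the flipped bit is at their intersection.

row 0, column 2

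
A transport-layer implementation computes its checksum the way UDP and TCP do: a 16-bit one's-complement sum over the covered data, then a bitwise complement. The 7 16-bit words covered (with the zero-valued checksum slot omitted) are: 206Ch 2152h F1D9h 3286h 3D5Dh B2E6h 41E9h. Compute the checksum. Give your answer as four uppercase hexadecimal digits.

One's-complement addition (fold any carry out of bit 15 back into bit 0):
  0x206C + 0x2152 = 0x041BE
  0x41BE + 0xF1D9 = 0x13397 → wrap carry → 0x3398
  0x3398 + 0x3286 = 0x0661E
  0x661E + 0x3D5D = 0x0A37B
  0xA37B + 0xB2E6 = 0x15661 → wrap carry → 0x5662
  0x5662 + 0x41E9 = 0x0984B
One's-complement sum = 0x984B.
Checksum = ~0x984B & 0xFFFF = 0x67B4.

67B4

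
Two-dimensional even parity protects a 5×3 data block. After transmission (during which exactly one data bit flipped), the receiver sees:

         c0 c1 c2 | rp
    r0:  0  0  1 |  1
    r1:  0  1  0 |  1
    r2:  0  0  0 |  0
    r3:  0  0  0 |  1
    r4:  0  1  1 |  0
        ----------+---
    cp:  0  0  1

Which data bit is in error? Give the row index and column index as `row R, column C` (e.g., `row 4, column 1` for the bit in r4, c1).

row 3, column 2

Recompute each row's even parity and compare to rp:
  r0: data parity 1, sent rp 1 → ok
  r1: data parity 1, sent rp 1 → ok
  r2: data parity 0, sent rp 0 → ok
  r3: data parity 0, sent rp 1 → mismatch
  r4: data parity 0, sent rp 0 → ok
Recompute each column's even parity and compare to cp:
  c0: data parity 0, sent cp 0 → ok
  c1: data parity 0, sent cp 0 → ok
  c2: data parity 0, sent cp 1 → mismatch
Exactly one row (r3) and one column (c2) fail → the flipped bit is at their intersection.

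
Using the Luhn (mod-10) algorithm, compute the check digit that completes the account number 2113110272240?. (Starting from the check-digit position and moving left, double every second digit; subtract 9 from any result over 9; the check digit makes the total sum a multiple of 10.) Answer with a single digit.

Partial digits right→left: 0 4 2 2 7 2 0 1 1 3 1 1 2
Double every second digit counting from the check-digit position (so the 1st, 3rd, 5th, ... of the partial from the right).
  doubled (with −9 where >9): 0 4 5 0 2 2 4 → sum 17
  kept as-is: 4 2 2 1 3 1 → sum 13
Total = 17 + 13 = 30.
Check digit = (10 − (30 mod 10)) mod 10 = 0.

0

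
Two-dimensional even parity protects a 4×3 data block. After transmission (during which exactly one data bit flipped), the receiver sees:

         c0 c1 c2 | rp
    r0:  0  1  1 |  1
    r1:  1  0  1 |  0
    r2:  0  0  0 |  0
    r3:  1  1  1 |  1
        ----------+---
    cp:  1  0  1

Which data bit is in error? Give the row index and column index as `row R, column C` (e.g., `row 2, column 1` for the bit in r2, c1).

row 0, column 0

Recompute each row's even parity and compare to rp:
  r0: data parity 0, sent rp 1 → mismatch
  r1: data parity 0, sent rp 0 → ok
  r2: data parity 0, sent rp 0 → ok
  r3: data parity 1, sent rp 1 → ok
Recompute each column's even parity and compare to cp:
  c0: data parity 0, sent cp 1 → mismatch
  c1: data parity 0, sent cp 0 → ok
  c2: data parity 1, sent cp 1 → ok
Exactly one row (r0) and one column (c0) fail → the flipped bit is at their intersection.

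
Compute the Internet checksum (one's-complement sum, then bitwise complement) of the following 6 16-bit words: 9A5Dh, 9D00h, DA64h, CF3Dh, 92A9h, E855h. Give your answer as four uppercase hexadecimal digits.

A3FF

One's-complement addition (fold any carry out of bit 15 back into bit 0):
  0x9A5D + 0x9D00 = 0x1375D → wrap carry → 0x375E
  0x375E + 0xDA64 = 0x111C2 → wrap carry → 0x11C3
  0x11C3 + 0xCF3D = 0x0E100
  0xE100 + 0x92A9 = 0x173A9 → wrap carry → 0x73AA
  0x73AA + 0xE855 = 0x15BFF → wrap carry → 0x5C00
One's-complement sum = 0x5C00.
Checksum = ~0x5C00 & 0xFFFF = 0xA3FF.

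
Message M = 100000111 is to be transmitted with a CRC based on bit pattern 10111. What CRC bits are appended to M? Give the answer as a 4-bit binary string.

Append 4 zeros: 1000001110000. Divide by 10111 (XOR where the leading bit is 1):
  pos 0: 10000 XOR 10111 = 00111
  pos 2: 11101 XOR 10111 = 01010
  pos 3: 10101 XOR 10111 = 00010
  pos 6: 10100 XOR 10111 = 00011
Remainder (last 4 bits) = 1100. This is the CRC / FCS.

1100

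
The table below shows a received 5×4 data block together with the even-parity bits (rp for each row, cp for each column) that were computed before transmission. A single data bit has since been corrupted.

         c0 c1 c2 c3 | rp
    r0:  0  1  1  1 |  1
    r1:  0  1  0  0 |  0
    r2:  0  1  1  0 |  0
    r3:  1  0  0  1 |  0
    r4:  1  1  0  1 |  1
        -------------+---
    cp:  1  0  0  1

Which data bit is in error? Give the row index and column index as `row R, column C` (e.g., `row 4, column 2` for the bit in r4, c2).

Recompute each row's even parity and compare to rp:
  r0: data parity 1, sent rp 1 → ok
  r1: data parity 1, sent rp 0 → mismatch
  r2: data parity 0, sent rp 0 → ok
  r3: data parity 0, sent rp 0 → ok
  r4: data parity 1, sent rp 1 → ok
Recompute each column's even parity and compare to cp:
  c0: data parity 0, sent cp 1 → mismatch
  c1: data parity 0, sent cp 0 → ok
  c2: data parity 0, sent cp 0 → ok
  c3: data parity 1, sent cp 1 → ok
Exactly one row (r1) and one column (c0) fail → the flipped bit is at their intersection.

row 1, column 0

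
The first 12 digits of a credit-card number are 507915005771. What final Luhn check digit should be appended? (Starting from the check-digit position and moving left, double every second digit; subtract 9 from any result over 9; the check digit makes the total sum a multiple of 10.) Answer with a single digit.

Partial digits right→left: 1 7 7 5 0 0 5 1 9 7 0 5
Double every second digit counting from the check-digit position (so the 1st, 3rd, 5th, ... of the partial from the right).
  doubled (with −9 where >9): 2 5 0 1 9 0 → sum 17
  kept as-is: 7 5 0 1 7 5 → sum 25
Total = 17 + 25 = 42.
Check digit = (10 − (42 mod 10)) mod 10 = 8.

8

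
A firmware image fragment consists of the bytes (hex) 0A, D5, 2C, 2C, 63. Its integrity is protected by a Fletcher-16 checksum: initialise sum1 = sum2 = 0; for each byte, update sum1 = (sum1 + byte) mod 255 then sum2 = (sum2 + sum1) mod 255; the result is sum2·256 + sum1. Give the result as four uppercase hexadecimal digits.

Running sums (mod 255):
  after byte 0 (0A): sum1=10, sum2=10
  after byte 1 (D5): sum1=223, sum2=233
  after byte 2 (2C): sum1=12, sum2=245
  after byte 3 (2C): sum1=56, sum2=46
  after byte 4 (63): sum1=155, sum2=201
Checksum = sum2·256 + sum1 = 201·256 + 155 = 51611 = 0xC99B.

C99B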